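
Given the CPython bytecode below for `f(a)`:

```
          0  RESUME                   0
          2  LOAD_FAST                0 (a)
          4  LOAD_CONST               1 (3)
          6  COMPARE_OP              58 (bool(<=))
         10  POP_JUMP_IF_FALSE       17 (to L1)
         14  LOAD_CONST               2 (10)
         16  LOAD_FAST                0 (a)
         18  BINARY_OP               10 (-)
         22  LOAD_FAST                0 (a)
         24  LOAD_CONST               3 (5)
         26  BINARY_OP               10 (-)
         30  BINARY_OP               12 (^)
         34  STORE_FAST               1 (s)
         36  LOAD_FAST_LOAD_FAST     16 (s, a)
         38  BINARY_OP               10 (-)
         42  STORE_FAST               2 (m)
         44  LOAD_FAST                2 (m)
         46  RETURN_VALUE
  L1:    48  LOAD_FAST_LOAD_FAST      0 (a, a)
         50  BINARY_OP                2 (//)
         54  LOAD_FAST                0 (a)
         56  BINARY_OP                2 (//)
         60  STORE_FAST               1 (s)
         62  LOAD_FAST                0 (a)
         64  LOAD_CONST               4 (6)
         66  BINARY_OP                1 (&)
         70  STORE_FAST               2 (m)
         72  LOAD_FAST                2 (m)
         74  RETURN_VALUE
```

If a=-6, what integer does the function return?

-21

LOAD_FAST a → push -6. Stack: [-6]
LOAD_CONST → push 3. Stack: [-6, 3]
COMPARE_OP bool(<=) → -6 vs 3 = True. Stack: [True]
POP_JUMP_IF_FALSE → pop True; no jump. Stack: []
LOAD_CONST → push 10. Stack: [10]
LOAD_FAST a → push -6. Stack: [10, -6]
BINARY_OP - → 10 - -6 = 16. Stack: [16]
LOAD_FAST a → push -6. Stack: [16, -6]
LOAD_CONST → push 5. Stack: [16, -6, 5]
BINARY_OP - → -6 - 5 = -11. Stack: [16, -11]
BINARY_OP ^ → 16 ^ -11 = -27. Stack: [-27]
STORE_FAST s → s=-27. Stack: []
LOAD_FAST_LOAD_FAST s,a → push -27,-6. Stack: [-27, -6]
BINARY_OP - → -27 - -6 = -21. Stack: [-21]
STORE_FAST m → m=-21. Stack: []
LOAD_FAST m → push -21. Stack: [-21]
RETURN_VALUE → return -21.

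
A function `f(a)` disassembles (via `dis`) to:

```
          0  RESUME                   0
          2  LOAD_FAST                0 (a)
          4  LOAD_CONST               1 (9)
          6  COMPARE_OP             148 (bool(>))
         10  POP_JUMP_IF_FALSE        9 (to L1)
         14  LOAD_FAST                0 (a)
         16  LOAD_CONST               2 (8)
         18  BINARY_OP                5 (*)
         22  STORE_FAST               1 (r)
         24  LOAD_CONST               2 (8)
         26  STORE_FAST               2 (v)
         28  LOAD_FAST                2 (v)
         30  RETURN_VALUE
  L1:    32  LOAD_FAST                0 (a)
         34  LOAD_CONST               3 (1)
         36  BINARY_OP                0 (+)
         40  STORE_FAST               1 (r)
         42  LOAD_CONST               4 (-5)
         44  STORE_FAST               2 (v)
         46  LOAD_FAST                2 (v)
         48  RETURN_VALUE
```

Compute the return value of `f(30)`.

8

LOAD_FAST a → push 30. Stack: [30]
LOAD_CONST → push 9. Stack: [30, 9]
COMPARE_OP bool(>) → 30 vs 9 = True. Stack: [True]
POP_JUMP_IF_FALSE → pop True; no jump. Stack: []
LOAD_FAST a → push 30. Stack: [30]
LOAD_CONST → push 8. Stack: [30, 8]
BINARY_OP * → 30 * 8 = 240. Stack: [240]
STORE_FAST r → r=240. Stack: []
LOAD_CONST → push 8. Stack: [8]
STORE_FAST v → v=8. Stack: []
LOAD_FAST v → push 8. Stack: [8]
RETURN_VALUE → return 8.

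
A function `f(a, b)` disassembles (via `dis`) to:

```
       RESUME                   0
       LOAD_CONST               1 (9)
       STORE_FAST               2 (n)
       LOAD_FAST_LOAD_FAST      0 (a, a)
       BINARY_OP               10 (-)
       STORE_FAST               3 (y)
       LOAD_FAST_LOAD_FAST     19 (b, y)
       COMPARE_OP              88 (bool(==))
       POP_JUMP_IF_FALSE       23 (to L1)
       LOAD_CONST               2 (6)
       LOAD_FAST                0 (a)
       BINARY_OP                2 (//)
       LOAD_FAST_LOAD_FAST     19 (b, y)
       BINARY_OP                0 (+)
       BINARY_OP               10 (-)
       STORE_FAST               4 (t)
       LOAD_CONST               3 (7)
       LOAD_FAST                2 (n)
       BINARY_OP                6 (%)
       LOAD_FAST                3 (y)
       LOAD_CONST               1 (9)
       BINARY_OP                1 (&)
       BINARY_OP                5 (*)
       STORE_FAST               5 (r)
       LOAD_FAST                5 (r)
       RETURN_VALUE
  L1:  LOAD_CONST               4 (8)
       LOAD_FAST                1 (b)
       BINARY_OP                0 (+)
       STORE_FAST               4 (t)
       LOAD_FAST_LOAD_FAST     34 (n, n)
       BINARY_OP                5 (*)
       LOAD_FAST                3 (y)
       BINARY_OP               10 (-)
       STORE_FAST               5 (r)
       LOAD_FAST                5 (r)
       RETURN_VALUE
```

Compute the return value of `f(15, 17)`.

LOAD_CONST → push 9. Stack: [9]
STORE_FAST n → n=9. Stack: []
LOAD_FAST_LOAD_FAST a,a → push 15,15. Stack: [15, 15]
BINARY_OP - → 15 - 15 = 0. Stack: [0]
STORE_FAST y → y=0. Stack: []
LOAD_FAST_LOAD_FAST b,y → push 17,0. Stack: [17, 0]
COMPARE_OP bool(==) → 17 vs 0 = False. Stack: [False]
POP_JUMP_IF_FALSE → pop False; jump. Stack: []
LOAD_CONST → push 8. Stack: [8]
LOAD_FAST b → push 17. Stack: [8, 17]
BINARY_OP + → 8 + 17 = 25. Stack: [25]
STORE_FAST t → t=25. Stack: []
LOAD_FAST_LOAD_FAST n,n → push 9,9. Stack: [9, 9]
BINARY_OP * → 9 * 9 = 81. Stack: [81]
LOAD_FAST y → push 0. Stack: [81, 0]
BINARY_OP - → 81 - 0 = 81. Stack: [81]
STORE_FAST r → r=81. Stack: []
LOAD_FAST r → push 81. Stack: [81]
RETURN_VALUE → return 81.

81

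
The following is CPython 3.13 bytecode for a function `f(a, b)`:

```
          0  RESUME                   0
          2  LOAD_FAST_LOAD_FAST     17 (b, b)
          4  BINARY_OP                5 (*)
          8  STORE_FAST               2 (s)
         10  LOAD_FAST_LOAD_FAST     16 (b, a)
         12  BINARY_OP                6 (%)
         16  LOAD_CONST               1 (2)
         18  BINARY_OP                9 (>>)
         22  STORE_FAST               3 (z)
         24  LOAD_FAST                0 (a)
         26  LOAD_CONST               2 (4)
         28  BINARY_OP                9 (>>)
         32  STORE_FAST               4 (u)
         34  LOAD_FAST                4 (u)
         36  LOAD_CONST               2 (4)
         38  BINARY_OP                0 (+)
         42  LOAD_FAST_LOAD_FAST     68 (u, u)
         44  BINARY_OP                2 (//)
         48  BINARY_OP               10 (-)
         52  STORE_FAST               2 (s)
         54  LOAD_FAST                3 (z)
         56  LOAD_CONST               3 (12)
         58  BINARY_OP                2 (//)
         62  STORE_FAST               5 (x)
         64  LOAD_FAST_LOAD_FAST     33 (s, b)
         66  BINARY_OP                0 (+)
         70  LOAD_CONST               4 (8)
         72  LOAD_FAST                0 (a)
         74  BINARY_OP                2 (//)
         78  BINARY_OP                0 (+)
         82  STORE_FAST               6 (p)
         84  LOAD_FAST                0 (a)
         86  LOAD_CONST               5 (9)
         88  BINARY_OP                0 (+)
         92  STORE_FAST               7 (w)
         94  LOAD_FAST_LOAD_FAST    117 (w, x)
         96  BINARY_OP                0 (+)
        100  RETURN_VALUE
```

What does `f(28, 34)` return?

37

LOAD_FAST_LOAD_FAST b,b → push 34,34. Stack: [34, 34]
BINARY_OP * → 34 * 34 = 1156. Stack: [1156]
STORE_FAST s → s=1156. Stack: []
LOAD_FAST_LOAD_FAST b,a → push 34,28. Stack: [34, 28]
BINARY_OP % → 34 % 28 = 6. Stack: [6]
LOAD_CONST → push 2. Stack: [6, 2]
BINARY_OP >> → 6 >> 2 = 1. Stack: [1]
STORE_FAST z → z=1. Stack: []
LOAD_FAST a → push 28. Stack: [28]
LOAD_CONST → push 4. Stack: [28, 4]
BINARY_OP >> → 28 >> 4 = 1. Stack: [1]
STORE_FAST u → u=1. Stack: []
LOAD_FAST u → push 1. Stack: [1]
LOAD_CONST → push 4. Stack: [1, 4]
BINARY_OP + → 1 + 4 = 5. Stack: [5]
LOAD_FAST_LOAD_FAST u,u → push 1,1. Stack: [5, 1, 1]
BINARY_OP // → 1 // 1 = 1. Stack: [5, 1]
BINARY_OP - → 5 - 1 = 4. Stack: [4]
STORE_FAST s → s=4. Stack: []
LOAD_FAST z → push 1. Stack: [1]
LOAD_CONST → push 12. Stack: [1, 12]
BINARY_OP // → 1 // 12 = 0. Stack: [0]
STORE_FAST x → x=0. Stack: []
LOAD_FAST_LOAD_FAST s,b → push 4,34. Stack: [4, 34]
BINARY_OP + → 4 + 34 = 38. Stack: [38]
LOAD_CONST → push 8. Stack: [38, 8]
LOAD_FAST a → push 28. Stack: [38, 8, 28]
BINARY_OP // → 8 // 28 = 0. Stack: [38, 0]
BINARY_OP + → 38 + 0 = 38. Stack: [38]
STORE_FAST p → p=38. Stack: []
LOAD_FAST a → push 28. Stack: [28]
LOAD_CONST → push 9. Stack: [28, 9]
BINARY_OP + → 28 + 9 = 37. Stack: [37]
STORE_FAST w → w=37. Stack: []
LOAD_FAST_LOAD_FAST w,x → push 37,0. Stack: [37, 0]
BINARY_OP + → 37 + 0 = 37. Stack: [37]
RETURN_VALUE → return 37.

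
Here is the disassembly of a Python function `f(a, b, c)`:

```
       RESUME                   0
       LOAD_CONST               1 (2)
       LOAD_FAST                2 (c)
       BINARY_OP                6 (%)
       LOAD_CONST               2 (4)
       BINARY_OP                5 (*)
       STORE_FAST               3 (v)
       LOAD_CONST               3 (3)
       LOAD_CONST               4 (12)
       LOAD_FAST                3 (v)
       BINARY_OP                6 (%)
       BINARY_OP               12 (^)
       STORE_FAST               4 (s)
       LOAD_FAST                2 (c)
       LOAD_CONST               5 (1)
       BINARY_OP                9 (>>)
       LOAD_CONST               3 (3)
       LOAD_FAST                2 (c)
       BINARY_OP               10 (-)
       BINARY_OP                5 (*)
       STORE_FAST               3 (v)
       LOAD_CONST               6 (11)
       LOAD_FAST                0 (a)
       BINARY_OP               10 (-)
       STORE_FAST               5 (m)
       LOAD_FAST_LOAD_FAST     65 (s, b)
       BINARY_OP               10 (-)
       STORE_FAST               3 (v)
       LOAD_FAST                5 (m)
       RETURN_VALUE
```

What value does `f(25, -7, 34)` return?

LOAD_CONST → push 2. Stack: [2]
LOAD_FAST c → push 34. Stack: [2, 34]
BINARY_OP % → 2 % 34 = 2. Stack: [2]
LOAD_CONST → push 4. Stack: [2, 4]
BINARY_OP * → 2 * 4 = 8. Stack: [8]
STORE_FAST v → v=8. Stack: []
LOAD_CONST → push 3. Stack: [3]
LOAD_CONST → push 12. Stack: [3, 12]
LOAD_FAST v → push 8. Stack: [3, 12, 8]
BINARY_OP % → 12 % 8 = 4. Stack: [3, 4]
BINARY_OP ^ → 3 ^ 4 = 7. Stack: [7]
STORE_FAST s → s=7. Stack: []
LOAD_FAST c → push 34. Stack: [34]
LOAD_CONST → push 1. Stack: [34, 1]
BINARY_OP >> → 34 >> 1 = 17. Stack: [17]
LOAD_CONST → push 3. Stack: [17, 3]
LOAD_FAST c → push 34. Stack: [17, 3, 34]
BINARY_OP - → 3 - 34 = -31. Stack: [17, -31]
BINARY_OP * → 17 * -31 = -527. Stack: [-527]
STORE_FAST v → v=-527. Stack: []
LOAD_CONST → push 11. Stack: [11]
LOAD_FAST a → push 25. Stack: [11, 25]
BINARY_OP - → 11 - 25 = -14. Stack: [-14]
STORE_FAST m → m=-14. Stack: []
LOAD_FAST_LOAD_FAST s,b → push 7,-7. Stack: [7, -7]
BINARY_OP - → 7 - -7 = 14. Stack: [14]
STORE_FAST v → v=14. Stack: []
LOAD_FAST m → push -14. Stack: [-14]
RETURN_VALUE → return -14.

-14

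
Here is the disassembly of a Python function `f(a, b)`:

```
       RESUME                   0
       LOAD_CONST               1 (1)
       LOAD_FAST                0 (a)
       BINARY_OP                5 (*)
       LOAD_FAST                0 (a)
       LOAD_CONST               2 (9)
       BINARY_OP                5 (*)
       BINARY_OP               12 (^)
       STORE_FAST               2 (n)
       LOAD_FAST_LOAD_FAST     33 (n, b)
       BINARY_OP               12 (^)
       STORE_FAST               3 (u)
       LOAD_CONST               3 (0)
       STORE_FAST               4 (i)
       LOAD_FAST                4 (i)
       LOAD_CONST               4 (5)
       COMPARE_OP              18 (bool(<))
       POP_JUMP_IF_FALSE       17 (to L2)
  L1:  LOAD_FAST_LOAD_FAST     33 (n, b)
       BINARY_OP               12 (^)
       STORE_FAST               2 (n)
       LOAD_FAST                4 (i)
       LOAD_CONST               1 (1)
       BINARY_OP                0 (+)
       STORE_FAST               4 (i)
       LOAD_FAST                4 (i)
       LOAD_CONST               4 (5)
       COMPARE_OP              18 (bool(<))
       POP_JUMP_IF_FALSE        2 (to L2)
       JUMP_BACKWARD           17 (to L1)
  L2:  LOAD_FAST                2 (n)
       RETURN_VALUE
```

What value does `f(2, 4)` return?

20

LOAD_CONST → push 1
LOAD_FAST a → push 2
BINARY_OP * → 1 * 2 = 2
LOAD_FAST a → push 2
LOAD_CONST → push 9
BINARY_OP * → 2 * 9 = 18
BINARY_OP ^ → 2 ^ 18 = 16
STORE_FAST n → n=16
LOAD_FAST_LOAD_FAST n,b → push 16,4
BINARY_OP ^ → 16 ^ 4 = 20
STORE_FAST u → u=20
LOAD_CONST → push 0
STORE_FAST i → i=0
LOAD_FAST i → push 0
LOAD_CONST → push 5
COMPARE_OP bool(<) → 0 vs 5 = True
POP_JUMP_IF_FALSE → pop True; no jump
LOAD_FAST_LOAD_FAST n,b → push 16,4
BINARY_OP ^ → 16 ^ 4 = 20
STORE_FAST n → n=20
LOAD_FAST i → push 0
LOAD_CONST → push 1
BINARY_OP + → 0 + 1 = 1
STORE_FAST i → i=1
LOAD_FAST i → push 1
LOAD_CONST → push 5
COMPARE_OP bool(<) → 1 vs 5 = True
POP_JUMP_IF_FALSE → pop True; no jump
LOAD_FAST_LOAD_FAST n,b → push 20,4
BINARY_OP ^ → 20 ^ 4 = 16
STORE_FAST n → n=16
LOAD_FAST i → push 1
LOAD_CONST → push 1
BINARY_OP + → 1 + 1 = 2
STORE_FAST i → i=2
LOAD_FAST i → push 2
LOAD_CONST → push 5
COMPARE_OP bool(<) → 2 vs 5 = True
POP_JUMP_IF_FALSE → pop True; no jump
LOAD_FAST_LOAD_FAST n,b → push 16,4
BINARY_OP ^ → 16 ^ 4 = 20
STORE_FAST n → n=20
LOAD_FAST i → push 2
LOAD_CONST → push 1
BINARY_OP + → 2 + 1 = 3
STORE_FAST i → i=3
LOAD_FAST i → push 3
LOAD_CONST → push 5
COMPARE_OP bool(<) → 3 vs 5 = True
POP_JUMP_IF_FALSE → pop True; no jump
LOAD_FAST_LOAD_FAST n,b → push 20,4
BINARY_OP ^ → 20 ^ 4 = 16
STORE_FAST n → n=16
LOAD_FAST i → push 3
LOAD_CONST → push 1
BINARY_OP + → 3 + 1 = 4
STORE_FAST i → i=4
LOAD_FAST i → push 4
LOAD_CONST → push 5
COMPARE_OP bool(<) → 4 vs 5 = True
POP_JUMP_IF_FALSE → pop True; no jump
LOAD_FAST_LOAD_FAST n,b → push 16,4
BINARY_OP ^ → 16 ^ 4 = 20
STORE_FAST n → n=20
LOAD_FAST i → push 4
LOAD_CONST → push 1
BINARY_OP + → 4 + 1 = 5
STORE_FAST i → i=5
LOAD_FAST i → push 5
LOAD_CONST → push 5
COMPARE_OP bool(<) → 5 vs 5 = False
POP_JUMP_IF_FALSE → pop False; jump
LOAD_FAST n → push 20
RETURN_VALUE → return 20.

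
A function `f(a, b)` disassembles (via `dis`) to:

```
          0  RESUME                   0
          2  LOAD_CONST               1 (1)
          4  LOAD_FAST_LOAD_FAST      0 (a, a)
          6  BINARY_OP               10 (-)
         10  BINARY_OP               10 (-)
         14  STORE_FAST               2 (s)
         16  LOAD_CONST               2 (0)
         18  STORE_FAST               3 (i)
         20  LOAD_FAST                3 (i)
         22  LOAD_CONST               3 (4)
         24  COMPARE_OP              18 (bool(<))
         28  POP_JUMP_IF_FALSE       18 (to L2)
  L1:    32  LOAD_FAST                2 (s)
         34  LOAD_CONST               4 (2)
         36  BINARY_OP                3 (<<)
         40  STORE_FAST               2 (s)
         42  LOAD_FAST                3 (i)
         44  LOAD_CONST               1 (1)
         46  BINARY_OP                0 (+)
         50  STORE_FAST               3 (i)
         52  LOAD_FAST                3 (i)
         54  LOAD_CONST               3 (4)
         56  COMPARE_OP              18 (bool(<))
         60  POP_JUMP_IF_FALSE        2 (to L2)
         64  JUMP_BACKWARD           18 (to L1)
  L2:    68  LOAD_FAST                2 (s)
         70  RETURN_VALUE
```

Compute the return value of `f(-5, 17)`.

256

LOAD_CONST → push 1. Stack: [1]
LOAD_FAST_LOAD_FAST a,a → push -5,-5. Stack: [1, -5, -5]
BINARY_OP - → -5 - -5 = 0. Stack: [1, 0]
BINARY_OP - → 1 - 0 = 1. Stack: [1]
STORE_FAST s → s=1. Stack: []
LOAD_CONST → push 0. Stack: [0]
STORE_FAST i → i=0. Stack: []
LOAD_FAST i → push 0. Stack: [0]
LOAD_CONST → push 4. Stack: [0, 4]
COMPARE_OP bool(<) → 0 vs 4 = True. Stack: [True]
POP_JUMP_IF_FALSE → pop True; no jump. Stack: []
LOAD_FAST s → push 1. Stack: [1]
LOAD_CONST → push 2. Stack: [1, 2]
BINARY_OP << → 1 << 2 = 4. Stack: [4]
STORE_FAST s → s=4. Stack: []
LOAD_FAST i → push 0. Stack: [0]
LOAD_CONST → push 1. Stack: [0, 1]
BINARY_OP + → 0 + 1 = 1. Stack: [1]
STORE_FAST i → i=1. Stack: []
LOAD_FAST i → push 1. Stack: [1]
LOAD_CONST → push 4. Stack: [1, 4]
COMPARE_OP bool(<) → 1 vs 4 = True. Stack: [True]
POP_JUMP_IF_FALSE → pop True; no jump. Stack: []
LOAD_FAST s → push 4. Stack: [4]
LOAD_CONST → push 2. Stack: [4, 2]
BINARY_OP << → 4 << 2 = 16. Stack: [16]
STORE_FAST s → s=16. Stack: []
LOAD_FAST i → push 1. Stack: [1]
LOAD_CONST → push 1. Stack: [1, 1]
BINARY_OP + → 1 + 1 = 2. Stack: [2]
STORE_FAST i → i=2. Stack: []
LOAD_FAST i → push 2. Stack: [2]
LOAD_CONST → push 4. Stack: [2, 4]
COMPARE_OP bool(<) → 2 vs 4 = True. Stack: [True]
POP_JUMP_IF_FALSE → pop True; no jump. Stack: []
LOAD_FAST s → push 16. Stack: [16]
LOAD_CONST → push 2. Stack: [16, 2]
BINARY_OP << → 16 << 2 = 64. Stack: [64]
STORE_FAST s → s=64. Stack: []
LOAD_FAST i → push 2. Stack: [2]
LOAD_CONST → push 1. Stack: [2, 1]
BINARY_OP + → 2 + 1 = 3. Stack: [3]
STORE_FAST i → i=3. Stack: []
LOAD_FAST i → push 3. Stack: [3]
LOAD_CONST → push 4. Stack: [3, 4]
COMPARE_OP bool(<) → 3 vs 4 = True. Stack: [True]
POP_JUMP_IF_FALSE → pop True; no jump. Stack: []
LOAD_FAST s → push 64. Stack: [64]
LOAD_CONST → push 2. Stack: [64, 2]
BINARY_OP << → 64 << 2 = 256. Stack: [256]
STORE_FAST s → s=256. Stack: []
LOAD_FAST i → push 3. Stack: [3]
LOAD_CONST → push 1. Stack: [3, 1]
BINARY_OP + → 3 + 1 = 4. Stack: [4]
STORE_FAST i → i=4. Stack: []
LOAD_FAST i → push 4. Stack: [4]
LOAD_CONST → push 4. Stack: [4, 4]
COMPARE_OP bool(<) → 4 vs 4 = False. Stack: [False]
POP_JUMP_IF_FALSE → pop False; jump. Stack: []
LOAD_FAST s → push 256. Stack: [256]
RETURN_VALUE → return 256.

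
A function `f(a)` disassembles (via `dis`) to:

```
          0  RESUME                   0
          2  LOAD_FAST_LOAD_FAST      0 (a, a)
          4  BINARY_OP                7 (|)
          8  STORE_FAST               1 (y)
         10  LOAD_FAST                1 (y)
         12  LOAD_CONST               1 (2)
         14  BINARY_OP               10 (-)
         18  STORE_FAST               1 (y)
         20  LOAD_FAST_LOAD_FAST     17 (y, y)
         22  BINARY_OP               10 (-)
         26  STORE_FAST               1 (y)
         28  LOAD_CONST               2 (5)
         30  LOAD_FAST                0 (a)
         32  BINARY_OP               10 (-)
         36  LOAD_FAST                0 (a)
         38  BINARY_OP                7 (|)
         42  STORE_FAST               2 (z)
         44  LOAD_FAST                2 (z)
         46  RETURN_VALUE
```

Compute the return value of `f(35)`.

-29

LOAD_FAST_LOAD_FAST a,a → push 35,35. Stack: [35, 35]
BINARY_OP | → 35 | 35 = 35. Stack: [35]
STORE_FAST y → y=35. Stack: []
LOAD_FAST y → push 35. Stack: [35]
LOAD_CONST → push 2. Stack: [35, 2]
BINARY_OP - → 35 - 2 = 33. Stack: [33]
STORE_FAST y → y=33. Stack: []
LOAD_FAST_LOAD_FAST y,y → push 33,33. Stack: [33, 33]
BINARY_OP - → 33 - 33 = 0. Stack: [0]
STORE_FAST y → y=0. Stack: []
LOAD_CONST → push 5. Stack: [5]
LOAD_FAST a → push 35. Stack: [5, 35]
BINARY_OP - → 5 - 35 = -30. Stack: [-30]
LOAD_FAST a → push 35. Stack: [-30, 35]
BINARY_OP | → -30 | 35 = -29. Stack: [-29]
STORE_FAST z → z=-29. Stack: []
LOAD_FAST z → push -29. Stack: [-29]
RETURN_VALUE → return -29.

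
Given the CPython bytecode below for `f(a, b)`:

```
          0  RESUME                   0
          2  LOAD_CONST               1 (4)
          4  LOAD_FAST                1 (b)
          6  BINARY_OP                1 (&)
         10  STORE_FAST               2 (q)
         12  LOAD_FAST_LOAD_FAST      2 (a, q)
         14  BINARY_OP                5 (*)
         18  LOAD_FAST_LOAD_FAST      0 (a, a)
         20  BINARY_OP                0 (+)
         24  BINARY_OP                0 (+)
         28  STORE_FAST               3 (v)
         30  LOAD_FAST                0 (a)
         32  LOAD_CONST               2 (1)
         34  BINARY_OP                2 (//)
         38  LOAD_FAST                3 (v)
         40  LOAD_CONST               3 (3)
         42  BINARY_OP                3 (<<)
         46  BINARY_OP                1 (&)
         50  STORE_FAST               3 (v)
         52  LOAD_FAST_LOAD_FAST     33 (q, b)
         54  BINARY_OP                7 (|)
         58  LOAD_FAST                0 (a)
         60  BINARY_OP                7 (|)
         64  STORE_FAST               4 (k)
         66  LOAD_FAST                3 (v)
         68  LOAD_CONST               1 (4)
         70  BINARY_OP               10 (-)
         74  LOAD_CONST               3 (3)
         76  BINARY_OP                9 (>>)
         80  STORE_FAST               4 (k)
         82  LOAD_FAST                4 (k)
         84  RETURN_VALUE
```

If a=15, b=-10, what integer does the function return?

-1

LOAD_CONST → push 4. Stack: [4]
LOAD_FAST b → push -10. Stack: [4, -10]
BINARY_OP & → 4 & -10 = 4. Stack: [4]
STORE_FAST q → q=4. Stack: []
LOAD_FAST_LOAD_FAST a,q → push 15,4. Stack: [15, 4]
BINARY_OP * → 15 * 4 = 60. Stack: [60]
LOAD_FAST_LOAD_FAST a,a → push 15,15. Stack: [60, 15, 15]
BINARY_OP + → 15 + 15 = 30. Stack: [60, 30]
BINARY_OP + → 60 + 30 = 90. Stack: [90]
STORE_FAST v → v=90. Stack: []
LOAD_FAST a → push 15. Stack: [15]
LOAD_CONST → push 1. Stack: [15, 1]
BINARY_OP // → 15 // 1 = 15. Stack: [15]
LOAD_FAST v → push 90. Stack: [15, 90]
LOAD_CONST → push 3. Stack: [15, 90, 3]
BINARY_OP << → 90 << 3 = 720. Stack: [15, 720]
BINARY_OP & → 15 & 720 = 0. Stack: [0]
STORE_FAST v → v=0. Stack: []
LOAD_FAST_LOAD_FAST q,b → push 4,-10. Stack: [4, -10]
BINARY_OP | → 4 | -10 = -10. Stack: [-10]
LOAD_FAST a → push 15. Stack: [-10, 15]
BINARY_OP | → -10 | 15 = -1. Stack: [-1]
STORE_FAST k → k=-1. Stack: []
LOAD_FAST v → push 0. Stack: [0]
LOAD_CONST → push 4. Stack: [0, 4]
BINARY_OP - → 0 - 4 = -4. Stack: [-4]
LOAD_CONST → push 3. Stack: [-4, 3]
BINARY_OP >> → -4 >> 3 = -1. Stack: [-1]
STORE_FAST k → k=-1. Stack: []
LOAD_FAST k → push -1. Stack: [-1]
RETURN_VALUE → return -1.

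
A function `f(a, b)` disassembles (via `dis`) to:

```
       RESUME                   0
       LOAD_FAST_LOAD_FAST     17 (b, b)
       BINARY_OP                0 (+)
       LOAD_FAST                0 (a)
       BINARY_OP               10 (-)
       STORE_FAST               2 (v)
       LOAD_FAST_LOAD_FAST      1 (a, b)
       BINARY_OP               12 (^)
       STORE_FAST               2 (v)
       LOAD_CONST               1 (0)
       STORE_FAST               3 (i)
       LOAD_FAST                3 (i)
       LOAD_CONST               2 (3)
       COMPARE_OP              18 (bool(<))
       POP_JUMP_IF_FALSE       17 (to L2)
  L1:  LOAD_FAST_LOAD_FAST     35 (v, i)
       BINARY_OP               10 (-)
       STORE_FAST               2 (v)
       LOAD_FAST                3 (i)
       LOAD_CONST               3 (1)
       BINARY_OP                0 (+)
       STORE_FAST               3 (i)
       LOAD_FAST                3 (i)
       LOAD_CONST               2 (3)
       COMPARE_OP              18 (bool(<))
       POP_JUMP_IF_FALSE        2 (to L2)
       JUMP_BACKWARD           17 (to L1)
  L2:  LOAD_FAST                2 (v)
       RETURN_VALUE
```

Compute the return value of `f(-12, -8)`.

9

LOAD_FAST_LOAD_FAST b,b → push -8,-8. Stack: [-8, -8]
BINARY_OP + → -8 + -8 = -16. Stack: [-16]
LOAD_FAST a → push -12. Stack: [-16, -12]
BINARY_OP - → -16 - -12 = -4. Stack: [-4]
STORE_FAST v → v=-4. Stack: []
LOAD_FAST_LOAD_FAST a,b → push -12,-8. Stack: [-12, -8]
BINARY_OP ^ → -12 ^ -8 = 12. Stack: [12]
STORE_FAST v → v=12. Stack: []
LOAD_CONST → push 0. Stack: [0]
STORE_FAST i → i=0. Stack: []
LOAD_FAST i → push 0. Stack: [0]
LOAD_CONST → push 3. Stack: [0, 3]
COMPARE_OP bool(<) → 0 vs 3 = True. Stack: [True]
POP_JUMP_IF_FALSE → pop True; no jump. Stack: []
LOAD_FAST_LOAD_FAST v,i → push 12,0. Stack: [12, 0]
BINARY_OP - → 12 - 0 = 12. Stack: [12]
STORE_FAST v → v=12. Stack: []
LOAD_FAST i → push 0. Stack: [0]
LOAD_CONST → push 1. Stack: [0, 1]
BINARY_OP + → 0 + 1 = 1. Stack: [1]
STORE_FAST i → i=1. Stack: []
LOAD_FAST i → push 1. Stack: [1]
LOAD_CONST → push 3. Stack: [1, 3]
COMPARE_OP bool(<) → 1 vs 3 = True. Stack: [True]
POP_JUMP_IF_FALSE → pop True; no jump. Stack: []
LOAD_FAST_LOAD_FAST v,i → push 12,1. Stack: [12, 1]
BINARY_OP - → 12 - 1 = 11. Stack: [11]
STORE_FAST v → v=11. Stack: []
LOAD_FAST i → push 1. Stack: [1]
LOAD_CONST → push 1. Stack: [1, 1]
BINARY_OP + → 1 + 1 = 2. Stack: [2]
STORE_FAST i → i=2. Stack: []
LOAD_FAST i → push 2. Stack: [2]
LOAD_CONST → push 3. Stack: [2, 3]
COMPARE_OP bool(<) → 2 vs 3 = True. Stack: [True]
POP_JUMP_IF_FALSE → pop True; no jump. Stack: []
LOAD_FAST_LOAD_FAST v,i → push 11,2. Stack: [11, 2]
BINARY_OP - → 11 - 2 = 9. Stack: [9]
STORE_FAST v → v=9. Stack: []
LOAD_FAST i → push 2. Stack: [2]
LOAD_CONST → push 1. Stack: [2, 1]
BINARY_OP + → 2 + 1 = 3. Stack: [3]
STORE_FAST i → i=3. Stack: []
LOAD_FAST i → push 3. Stack: [3]
LOAD_CONST → push 3. Stack: [3, 3]
COMPARE_OP bool(<) → 3 vs 3 = False. Stack: [False]
POP_JUMP_IF_FALSE → pop False; jump. Stack: []
LOAD_FAST v → push 9. Stack: [9]
RETURN_VALUE → return 9.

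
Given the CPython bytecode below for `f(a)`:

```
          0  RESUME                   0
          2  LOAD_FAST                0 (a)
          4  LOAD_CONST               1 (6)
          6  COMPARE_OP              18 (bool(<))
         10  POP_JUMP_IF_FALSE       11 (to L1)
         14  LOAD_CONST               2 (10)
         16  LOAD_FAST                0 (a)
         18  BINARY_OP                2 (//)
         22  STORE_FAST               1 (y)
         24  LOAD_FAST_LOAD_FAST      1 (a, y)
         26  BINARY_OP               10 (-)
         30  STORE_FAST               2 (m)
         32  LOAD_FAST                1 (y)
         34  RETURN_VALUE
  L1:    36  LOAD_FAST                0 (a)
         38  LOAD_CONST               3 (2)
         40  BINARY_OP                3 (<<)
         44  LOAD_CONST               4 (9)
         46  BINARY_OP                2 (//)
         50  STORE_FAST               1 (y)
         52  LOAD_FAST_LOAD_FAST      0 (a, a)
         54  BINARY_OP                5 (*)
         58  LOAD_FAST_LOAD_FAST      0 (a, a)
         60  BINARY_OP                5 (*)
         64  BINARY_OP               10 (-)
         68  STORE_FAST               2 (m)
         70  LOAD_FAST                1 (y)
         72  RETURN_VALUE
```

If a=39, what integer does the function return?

LOAD_FAST a → push 39. Stack: [39]
LOAD_CONST → push 6. Stack: [39, 6]
COMPARE_OP bool(<) → 39 vs 6 = False. Stack: [False]
POP_JUMP_IF_FALSE → pop False; jump. Stack: []
LOAD_FAST a → push 39. Stack: [39]
LOAD_CONST → push 2. Stack: [39, 2]
BINARY_OP << → 39 << 2 = 156. Stack: [156]
LOAD_CONST → push 9. Stack: [156, 9]
BINARY_OP // → 156 // 9 = 17. Stack: [17]
STORE_FAST y → y=17. Stack: []
LOAD_FAST_LOAD_FAST a,a → push 39,39. Stack: [39, 39]
BINARY_OP * → 39 * 39 = 1521. Stack: [1521]
LOAD_FAST_LOAD_FAST a,a → push 39,39. Stack: [1521, 39, 39]
BINARY_OP * → 39 * 39 = 1521. Stack: [1521, 1521]
BINARY_OP - → 1521 - 1521 = 0. Stack: [0]
STORE_FAST m → m=0. Stack: []
LOAD_FAST y → push 17. Stack: [17]
RETURN_VALUE → return 17.

17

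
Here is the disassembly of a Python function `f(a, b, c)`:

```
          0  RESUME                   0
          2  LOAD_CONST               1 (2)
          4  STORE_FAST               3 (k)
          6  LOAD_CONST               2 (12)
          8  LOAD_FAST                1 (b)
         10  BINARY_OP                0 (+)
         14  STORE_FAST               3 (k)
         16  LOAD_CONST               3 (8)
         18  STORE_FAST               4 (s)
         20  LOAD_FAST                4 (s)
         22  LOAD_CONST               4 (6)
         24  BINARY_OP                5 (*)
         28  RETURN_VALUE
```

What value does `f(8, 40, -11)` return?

48

LOAD_CONST → push 2. Stack: [2]
STORE_FAST k → k=2. Stack: []
LOAD_CONST → push 12. Stack: [12]
LOAD_FAST b → push 40. Stack: [12, 40]
BINARY_OP + → 12 + 40 = 52. Stack: [52]
STORE_FAST k → k=52. Stack: []
LOAD_CONST → push 8. Stack: [8]
STORE_FAST s → s=8. Stack: []
LOAD_FAST s → push 8. Stack: [8]
LOAD_CONST → push 6. Stack: [8, 6]
BINARY_OP * → 8 * 6 = 48. Stack: [48]
RETURN_VALUE → return 48.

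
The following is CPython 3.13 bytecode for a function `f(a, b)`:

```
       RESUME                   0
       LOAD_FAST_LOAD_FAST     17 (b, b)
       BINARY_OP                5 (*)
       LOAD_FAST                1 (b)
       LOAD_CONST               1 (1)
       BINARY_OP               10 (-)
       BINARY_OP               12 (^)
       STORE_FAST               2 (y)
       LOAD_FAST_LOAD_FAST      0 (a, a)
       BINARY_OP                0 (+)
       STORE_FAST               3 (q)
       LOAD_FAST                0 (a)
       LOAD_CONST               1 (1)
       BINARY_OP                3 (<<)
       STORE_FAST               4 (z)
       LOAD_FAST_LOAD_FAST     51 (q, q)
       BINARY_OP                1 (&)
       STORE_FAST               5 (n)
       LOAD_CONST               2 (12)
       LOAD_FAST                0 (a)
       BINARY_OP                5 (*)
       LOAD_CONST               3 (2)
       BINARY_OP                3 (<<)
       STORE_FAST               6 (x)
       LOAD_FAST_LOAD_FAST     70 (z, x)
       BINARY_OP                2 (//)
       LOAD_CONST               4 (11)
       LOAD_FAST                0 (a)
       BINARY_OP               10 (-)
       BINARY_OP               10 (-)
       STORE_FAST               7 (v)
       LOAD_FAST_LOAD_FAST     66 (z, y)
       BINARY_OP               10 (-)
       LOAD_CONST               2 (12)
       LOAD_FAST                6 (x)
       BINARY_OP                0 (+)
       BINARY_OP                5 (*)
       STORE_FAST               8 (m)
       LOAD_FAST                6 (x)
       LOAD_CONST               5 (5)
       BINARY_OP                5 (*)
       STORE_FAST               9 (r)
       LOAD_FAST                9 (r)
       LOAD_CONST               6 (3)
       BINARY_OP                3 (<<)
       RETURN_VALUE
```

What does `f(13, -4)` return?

LOAD_FAST_LOAD_FAST b,b → push -4,-4. Stack: [-4, -4]
BINARY_OP * → -4 * -4 = 16. Stack: [16]
LOAD_FAST b → push -4. Stack: [16, -4]
LOAD_CONST → push 1. Stack: [16, -4, 1]
BINARY_OP - → -4 - 1 = -5. Stack: [16, -5]
BINARY_OP ^ → 16 ^ -5 = -21. Stack: [-21]
STORE_FAST y → y=-21. Stack: []
LOAD_FAST_LOAD_FAST a,a → push 13,13. Stack: [13, 13]
BINARY_OP + → 13 + 13 = 26. Stack: [26]
STORE_FAST q → q=26. Stack: []
LOAD_FAST a → push 13. Stack: [13]
LOAD_CONST → push 1. Stack: [13, 1]
BINARY_OP << → 13 << 1 = 26. Stack: [26]
STORE_FAST z → z=26. Stack: []
LOAD_FAST_LOAD_FAST q,q → push 26,26. Stack: [26, 26]
BINARY_OP & → 26 & 26 = 26. Stack: [26]
STORE_FAST n → n=26. Stack: []
LOAD_CONST → push 12. Stack: [12]
LOAD_FAST a → push 13. Stack: [12, 13]
BINARY_OP * → 12 * 13 = 156. Stack: [156]
LOAD_CONST → push 2. Stack: [156, 2]
BINARY_OP << → 156 << 2 = 624. Stack: [624]
STORE_FAST x → x=624. Stack: []
LOAD_FAST_LOAD_FAST z,x → push 26,624. Stack: [26, 624]
BINARY_OP // → 26 // 624 = 0. Stack: [0]
LOAD_CONST → push 11. Stack: [0, 11]
LOAD_FAST a → push 13. Stack: [0, 11, 13]
BINARY_OP - → 11 - 13 = -2. Stack: [0, -2]
BINARY_OP - → 0 - -2 = 2. Stack: [2]
STORE_FAST v → v=2. Stack: []
LOAD_FAST_LOAD_FAST z,y → push 26,-21. Stack: [26, -21]
BINARY_OP - → 26 - -21 = 47. Stack: [47]
LOAD_CONST → push 12. Stack: [47, 12]
LOAD_FAST x → push 624. Stack: [47, 12, 624]
BINARY_OP + → 12 + 624 = 636. Stack: [47, 636]
BINARY_OP * → 47 * 636 = 29892. Stack: [29892]
STORE_FAST m → m=29892. Stack: []
LOAD_FAST x → push 624. Stack: [624]
LOAD_CONST → push 5. Stack: [624, 5]
BINARY_OP * → 624 * 5 = 3120. Stack: [3120]
STORE_FAST r → r=3120. Stack: []
LOAD_FAST r → push 3120. Stack: [3120]
LOAD_CONST → push 3. Stack: [3120, 3]
BINARY_OP << → 3120 << 3 = 24960. Stack: [24960]
RETURN_VALUE → return 24960.

24960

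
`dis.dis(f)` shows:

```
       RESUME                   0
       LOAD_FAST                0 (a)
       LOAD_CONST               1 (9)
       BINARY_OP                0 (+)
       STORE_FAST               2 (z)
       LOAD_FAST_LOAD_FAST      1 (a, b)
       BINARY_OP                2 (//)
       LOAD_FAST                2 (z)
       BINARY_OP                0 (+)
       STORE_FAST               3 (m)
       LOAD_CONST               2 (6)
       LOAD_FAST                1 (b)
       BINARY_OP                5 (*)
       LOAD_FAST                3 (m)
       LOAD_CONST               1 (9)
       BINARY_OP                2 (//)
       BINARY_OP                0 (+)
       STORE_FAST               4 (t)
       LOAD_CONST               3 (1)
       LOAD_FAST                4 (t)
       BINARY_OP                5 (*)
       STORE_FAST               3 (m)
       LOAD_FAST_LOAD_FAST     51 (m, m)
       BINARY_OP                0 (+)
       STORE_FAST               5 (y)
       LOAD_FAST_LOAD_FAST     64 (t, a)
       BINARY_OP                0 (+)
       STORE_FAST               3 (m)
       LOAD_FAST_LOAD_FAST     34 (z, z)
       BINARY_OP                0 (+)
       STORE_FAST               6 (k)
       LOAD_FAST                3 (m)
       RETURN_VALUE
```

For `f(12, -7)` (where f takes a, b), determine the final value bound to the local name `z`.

LOAD_FAST a → push 12. Stack: [12]
LOAD_CONST → push 9. Stack: [12, 9]
BINARY_OP + → 12 + 9 = 21. Stack: [21]
STORE_FAST z → z=21. Stack: []
LOAD_FAST_LOAD_FAST a,b → push 12,-7. Stack: [12, -7]
BINARY_OP // → 12 // -7 = -2. Stack: [-2]
LOAD_FAST z → push 21. Stack: [-2, 21]
BINARY_OP + → -2 + 21 = 19. Stack: [19]
STORE_FAST m → m=19. Stack: []
LOAD_CONST → push 6. Stack: [6]
LOAD_FAST b → push -7. Stack: [6, -7]
BINARY_OP * → 6 * -7 = -42. Stack: [-42]
LOAD_FAST m → push 19. Stack: [-42, 19]
LOAD_CONST → push 9. Stack: [-42, 19, 9]
BINARY_OP // → 19 // 9 = 2. Stack: [-42, 2]
BINARY_OP + → -42 + 2 = -40. Stack: [-40]
STORE_FAST t → t=-40. Stack: []
LOAD_CONST → push 1. Stack: [1]
LOAD_FAST t → push -40. Stack: [1, -40]
BINARY_OP * → 1 * -40 = -40. Stack: [-40]
STORE_FAST m → m=-40. Stack: []
LOAD_FAST_LOAD_FAST m,m → push -40,-40. Stack: [-40, -40]
BINARY_OP + → -40 + -40 = -80. Stack: [-80]
STORE_FAST y → y=-80. Stack: []
LOAD_FAST_LOAD_FAST t,a → push -40,12. Stack: [-40, 12]
BINARY_OP + → -40 + 12 = -28. Stack: [-28]
STORE_FAST m → m=-28. Stack: []
LOAD_FAST_LOAD_FAST z,z → push 21,21. Stack: [21, 21]
BINARY_OP + → 21 + 21 = 42. Stack: [42]
STORE_FAST k → k=42. Stack: []
LOAD_FAST m → push -28. Stack: [-28]
RETURN_VALUE → return -28.

21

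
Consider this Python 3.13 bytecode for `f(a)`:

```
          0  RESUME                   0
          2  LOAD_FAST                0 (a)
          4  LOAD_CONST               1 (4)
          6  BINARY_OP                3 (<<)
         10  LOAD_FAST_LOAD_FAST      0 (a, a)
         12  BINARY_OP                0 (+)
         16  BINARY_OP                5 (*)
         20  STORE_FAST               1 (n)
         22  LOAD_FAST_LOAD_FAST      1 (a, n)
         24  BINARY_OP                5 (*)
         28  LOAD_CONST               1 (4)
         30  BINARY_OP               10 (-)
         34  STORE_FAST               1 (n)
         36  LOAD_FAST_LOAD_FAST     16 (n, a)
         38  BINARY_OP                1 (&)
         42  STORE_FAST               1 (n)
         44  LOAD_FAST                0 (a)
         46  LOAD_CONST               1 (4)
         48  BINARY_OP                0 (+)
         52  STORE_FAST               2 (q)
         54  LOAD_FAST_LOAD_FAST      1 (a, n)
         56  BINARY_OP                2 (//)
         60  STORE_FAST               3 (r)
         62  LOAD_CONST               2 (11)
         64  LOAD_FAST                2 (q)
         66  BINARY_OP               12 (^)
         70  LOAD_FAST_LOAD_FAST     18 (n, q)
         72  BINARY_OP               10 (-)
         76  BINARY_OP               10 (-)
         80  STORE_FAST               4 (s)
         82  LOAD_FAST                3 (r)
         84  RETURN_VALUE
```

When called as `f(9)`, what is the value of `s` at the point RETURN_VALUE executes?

LOAD_FAST a → push 9. Stack: [9]
LOAD_CONST → push 4. Stack: [9, 4]
BINARY_OP << → 9 << 4 = 144. Stack: [144]
LOAD_FAST_LOAD_FAST a,a → push 9,9. Stack: [144, 9, 9]
BINARY_OP + → 9 + 9 = 18. Stack: [144, 18]
BINARY_OP * → 144 * 18 = 2592. Stack: [2592]
STORE_FAST n → n=2592. Stack: []
LOAD_FAST_LOAD_FAST a,n → push 9,2592. Stack: [9, 2592]
BINARY_OP * → 9 * 2592 = 23328. Stack: [23328]
LOAD_CONST → push 4. Stack: [23328, 4]
BINARY_OP - → 23328 - 4 = 23324. Stack: [23324]
STORE_FAST n → n=23324. Stack: []
LOAD_FAST_LOAD_FAST n,a → push 23324,9. Stack: [23324, 9]
BINARY_OP & → 23324 & 9 = 8. Stack: [8]
STORE_FAST n → n=8. Stack: []
LOAD_FAST a → push 9. Stack: [9]
LOAD_CONST → push 4. Stack: [9, 4]
BINARY_OP + → 9 + 4 = 13. Stack: [13]
STORE_FAST q → q=13. Stack: []
LOAD_FAST_LOAD_FAST a,n → push 9,8. Stack: [9, 8]
BINARY_OP // → 9 // 8 = 1. Stack: [1]
STORE_FAST r → r=1. Stack: []
LOAD_CONST → push 11. Stack: [11]
LOAD_FAST q → push 13. Stack: [11, 13]
BINARY_OP ^ → 11 ^ 13 = 6. Stack: [6]
LOAD_FAST_LOAD_FAST n,q → push 8,13. Stack: [6, 8, 13]
BINARY_OP - → 8 - 13 = -5. Stack: [6, -5]
BINARY_OP - → 6 - -5 = 11. Stack: [11]
STORE_FAST s → s=11. Stack: []
LOAD_FAST r → push 1. Stack: [1]
RETURN_VALUE → return 1.

11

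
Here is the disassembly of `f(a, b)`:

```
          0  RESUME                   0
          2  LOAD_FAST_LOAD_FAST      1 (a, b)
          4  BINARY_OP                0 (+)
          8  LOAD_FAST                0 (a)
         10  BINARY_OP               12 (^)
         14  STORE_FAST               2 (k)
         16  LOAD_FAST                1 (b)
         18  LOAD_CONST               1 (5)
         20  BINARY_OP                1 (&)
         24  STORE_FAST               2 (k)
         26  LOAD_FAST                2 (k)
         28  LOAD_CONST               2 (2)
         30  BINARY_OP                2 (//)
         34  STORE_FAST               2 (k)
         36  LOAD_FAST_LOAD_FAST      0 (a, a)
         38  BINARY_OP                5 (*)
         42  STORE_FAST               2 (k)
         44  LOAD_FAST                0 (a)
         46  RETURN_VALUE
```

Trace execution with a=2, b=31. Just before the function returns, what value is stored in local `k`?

4

LOAD_FAST_LOAD_FAST a,b → push 2,31. Stack: [2, 31]
BINARY_OP + → 2 + 31 = 33. Stack: [33]
LOAD_FAST a → push 2. Stack: [33, 2]
BINARY_OP ^ → 33 ^ 2 = 35. Stack: [35]
STORE_FAST k → k=35. Stack: []
LOAD_FAST b → push 31. Stack: [31]
LOAD_CONST → push 5. Stack: [31, 5]
BINARY_OP & → 31 & 5 = 5. Stack: [5]
STORE_FAST k → k=5. Stack: []
LOAD_FAST k → push 5. Stack: [5]
LOAD_CONST → push 2. Stack: [5, 2]
BINARY_OP // → 5 // 2 = 2. Stack: [2]
STORE_FAST k → k=2. Stack: []
LOAD_FAST_LOAD_FAST a,a → push 2,2. Stack: [2, 2]
BINARY_OP * → 2 * 2 = 4. Stack: [4]
STORE_FAST k → k=4. Stack: []
LOAD_FAST a → push 2. Stack: [2]
RETURN_VALUE → return 2.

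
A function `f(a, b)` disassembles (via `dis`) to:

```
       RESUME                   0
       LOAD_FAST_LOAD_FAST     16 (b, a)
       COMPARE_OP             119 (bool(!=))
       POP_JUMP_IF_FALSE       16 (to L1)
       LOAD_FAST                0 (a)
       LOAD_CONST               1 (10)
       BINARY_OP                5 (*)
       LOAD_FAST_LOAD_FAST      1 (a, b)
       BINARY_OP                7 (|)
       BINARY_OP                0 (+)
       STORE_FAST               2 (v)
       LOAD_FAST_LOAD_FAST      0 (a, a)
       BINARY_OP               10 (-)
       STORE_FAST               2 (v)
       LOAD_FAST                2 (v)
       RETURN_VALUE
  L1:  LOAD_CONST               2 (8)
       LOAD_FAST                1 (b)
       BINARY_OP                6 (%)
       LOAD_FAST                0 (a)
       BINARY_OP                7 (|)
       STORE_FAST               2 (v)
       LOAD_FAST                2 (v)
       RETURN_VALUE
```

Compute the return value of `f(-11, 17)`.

0

LOAD_FAST_LOAD_FAST b,a → push 17,-11. Stack: [17, -11]
COMPARE_OP bool(!=) → 17 vs -11 = True. Stack: [True]
POP_JUMP_IF_FALSE → pop True; no jump. Stack: []
LOAD_FAST a → push -11. Stack: [-11]
LOAD_CONST → push 10. Stack: [-11, 10]
BINARY_OP * → -11 * 10 = -110. Stack: [-110]
LOAD_FAST_LOAD_FAST a,b → push -11,17. Stack: [-110, -11, 17]
BINARY_OP | → -11 | 17 = -11. Stack: [-110, -11]
BINARY_OP + → -110 + -11 = -121. Stack: [-121]
STORE_FAST v → v=-121. Stack: []
LOAD_FAST_LOAD_FAST a,a → push -11,-11. Stack: [-11, -11]
BINARY_OP - → -11 - -11 = 0. Stack: [0]
STORE_FAST v → v=0. Stack: []
LOAD_FAST v → push 0. Stack: [0]
RETURN_VALUE → return 0.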